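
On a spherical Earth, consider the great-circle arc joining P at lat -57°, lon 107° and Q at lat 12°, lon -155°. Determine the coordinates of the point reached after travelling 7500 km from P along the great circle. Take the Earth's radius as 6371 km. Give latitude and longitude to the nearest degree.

Convert each endpoint to a unit vector on the sphere (x = cos φ cos λ, y = cos φ sin λ, z = sin φ).
The central angle between the endpoints is δ = arccos(p₁·p₂) ≈ 1.822 rad (104.4°). The total great-circle distance is δ·R ≈ 1.822 × 6371 ≈ 11608 km, so the target fraction is f = 7500/11608 ≈ 0.646.
Interpolate at f ≈ 0.646 with slerp weights a = sin((1−f)δ)/sin δ ≈ 0.620, b = sin(fδ)/sin δ ≈ 0.953.
p = a·p₁ + b·p₂ ≈ (-0.944, -0.071, -0.322); φ = arcsin(p_z) ≈ -18.79°, λ = atan2(p_y, p_x) ≈ -175.70°.

≈ lat -19°, lon -176°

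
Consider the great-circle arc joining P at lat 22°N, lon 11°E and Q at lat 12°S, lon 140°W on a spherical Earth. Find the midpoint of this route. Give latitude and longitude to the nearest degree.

≈ lat 19°N, lon 70°W

From cos δ = sin φ₁ sin φ₂ + cos φ₁ cos φ₂ cos Δλ, the central angle is δ ≈ 2.628 rad (150.6°).
Interpolate at f = 1/2 with slerp weights a = sin((1−f)δ)/sin δ ≈ 1.969, b = sin(fδ)/sin δ ≈ 1.969.
p = a·p₁ + b·p₂ ≈ (0.317, -0.890, 0.328); φ = arcsin(p_z) ≈ 19.17°, λ = atan2(p_y, p_x) ≈ -70.40°.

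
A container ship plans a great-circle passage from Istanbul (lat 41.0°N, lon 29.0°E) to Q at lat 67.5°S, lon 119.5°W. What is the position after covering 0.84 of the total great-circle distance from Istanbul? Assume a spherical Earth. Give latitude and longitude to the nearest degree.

From cos δ = sin φ₁ sin φ₂ + cos φ₁ cos φ₂ cos Δλ, the central angle is δ ≈ 2.591 rad (148.5°).
Interpolate at f = 0.84 with slerp weights a = sin((1−f)δ)/sin δ ≈ 0.770, b = sin(fδ)/sin δ ≈ 1.572.
p = a·p₁ + b·p₂ ≈ (0.212, -0.242, -0.947); φ = arcsin(p_z) ≈ -71.24°, λ = atan2(p_y, p_x) ≈ -48.71°.

≈ lat 71°S, lon 49°W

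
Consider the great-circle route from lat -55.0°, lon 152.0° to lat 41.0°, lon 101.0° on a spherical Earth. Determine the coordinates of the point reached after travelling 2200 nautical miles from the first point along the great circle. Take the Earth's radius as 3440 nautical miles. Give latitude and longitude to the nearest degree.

Convert each endpoint to a unit vector on the sphere (x = cos φ cos λ, y = cos φ sin λ, z = sin φ).
The central angle between the endpoints is δ = arccos(p₁·p₂) ≈ 1.839 rad (105.4°). The total great-circle distance is δ·R ≈ 1.839 × 3440 ≈ 6326 nmi, so the target fraction is f = 2200/6326 ≈ 0.348.
Interpolate at f ≈ 0.348 with slerp weights a = sin((1−f)δ)/sin δ ≈ 0.966, b = sin(fδ)/sin δ ≈ 0.619.
p = a·p₁ + b·p₂ ≈ (-0.579, 0.719, -0.386); φ = arcsin(p_z) ≈ -22.68°, λ = atan2(p_y, p_x) ≈ 128.83°.

≈ lat -23°, lon 129°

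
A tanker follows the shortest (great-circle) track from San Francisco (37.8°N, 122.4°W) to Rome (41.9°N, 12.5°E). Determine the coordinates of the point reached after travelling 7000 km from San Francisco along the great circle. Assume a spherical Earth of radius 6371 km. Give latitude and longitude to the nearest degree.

Write both endpoints as unit vectors p₁, p₂ with components (cos φ cos λ, cos φ sin λ, sin φ).
The central angle between the endpoints is δ = arccos(p₁·p₂) ≈ 1.577 rad (90.3°). The total great-circle distance is δ·R ≈ 1.577 × 6371 ≈ 10045 km, so the target fraction is f = 7000/10045 ≈ 0.697.
Interpolate at f ≈ 0.697 with slerp weights a = sin((1−f)δ)/sin δ ≈ 0.460, b = sin(fδ)/sin δ ≈ 0.891.
p = a·p₁ + b·p₂ ≈ (0.452, -0.163, 0.877); φ = arcsin(p_z) ≈ 61.24°, λ = atan2(p_y, p_x) ≈ -19.85°.

≈ 61°N, 20°W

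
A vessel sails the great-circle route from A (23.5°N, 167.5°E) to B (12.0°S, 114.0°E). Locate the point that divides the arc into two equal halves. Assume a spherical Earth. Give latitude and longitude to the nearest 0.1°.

≈ (6.4°N, 139.8°E)

Convert each endpoint to a unit vector on the sphere (x = cos φ cos λ, y = cos φ sin λ, z = sin φ).
The central angle between the endpoints is δ = arccos(p₁·p₂) ≈ 1.103 rad (63.2°).
Interpolate at f = 1/2 with slerp weights a = sin((1−f)δ)/sin δ ≈ 0.587, b = sin(fδ)/sin δ ≈ 0.587.
p = a·p₁ + b·p₂ ≈ (-0.759, 0.641, 0.112); φ = arcsin(p_z) ≈ 6.43°, λ = atan2(p_y, p_x) ≈ 139.82°.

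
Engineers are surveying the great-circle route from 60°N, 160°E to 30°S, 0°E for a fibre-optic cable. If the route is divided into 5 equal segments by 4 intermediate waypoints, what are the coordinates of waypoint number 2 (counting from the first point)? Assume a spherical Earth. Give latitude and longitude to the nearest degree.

≈ 54°N, 32°E

Write both endpoints as unit vectors p₁, p₂ with components (cos φ cos λ, cos φ sin λ, sin φ).
The central angle between the endpoints is δ = arccos(p₁·p₂) ≈ 2.568 rad (147.1°).
Interpolate at f = 2/5 with slerp weights a = sin((1−f)δ)/sin δ ≈ 1.842, b = sin(fδ)/sin δ ≈ 1.577.
p = a·p₁ + b·p₂ ≈ (0.500, 0.315, 0.807); φ = arcsin(p_z) ≈ 53.76°, λ = atan2(p_y, p_x) ≈ 32.19°.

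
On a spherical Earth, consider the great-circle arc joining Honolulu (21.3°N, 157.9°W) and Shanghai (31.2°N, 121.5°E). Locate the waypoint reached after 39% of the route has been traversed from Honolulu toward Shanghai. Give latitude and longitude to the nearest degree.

Convert each endpoint to a unit vector on the sphere (x = cos φ cos λ, y = cos φ sin λ, z = sin φ).
The central angle between the endpoints is δ = arccos(p₁·p₂) ≈ 1.247 rad (71.4°).
Interpolate at f = 0.39 with slerp weights a = sin((1−f)δ)/sin δ ≈ 0.727, b = sin(fδ)/sin δ ≈ 0.493.
p = a·p₁ + b·p₂ ≈ (-0.848, 0.105, 0.520); φ = arcsin(p_z) ≈ 31.30°, λ = atan2(p_y, p_x) ≈ 172.97°.

≈ 31°N, 173°E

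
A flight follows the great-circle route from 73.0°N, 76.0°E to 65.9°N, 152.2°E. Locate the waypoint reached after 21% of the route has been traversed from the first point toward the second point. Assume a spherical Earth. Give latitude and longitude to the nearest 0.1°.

Convert each endpoint to a unit vector on the sphere (x = cos φ cos λ, y = cos φ sin λ, z = sin φ).
The central angle between the endpoints is δ = arccos(p₁·p₂) ≈ 0.448 rad (25.7°).
Interpolate at f = 0.21 with slerp weights a = sin((1−f)δ)/sin δ ≈ 0.800, b = sin(fδ)/sin δ ≈ 0.217.
p = a·p₁ + b·p₂ ≈ (-0.022, 0.268, 0.963); φ = arcsin(p_z) ≈ 74.39°, λ = atan2(p_y, p_x) ≈ 94.63°.

≈ 74.4°N, 94.6°E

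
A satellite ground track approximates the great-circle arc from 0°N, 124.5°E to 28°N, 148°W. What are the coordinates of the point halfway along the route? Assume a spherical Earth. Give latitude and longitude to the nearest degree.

≈ 19°N, 165°E

From cos δ = sin φ₁ sin φ₂ + cos φ₁ cos φ₂ cos Δλ, the central angle is δ ≈ 1.532 rad (87.8°).
Interpolate at f = 1/2 with slerp weights a = sin((1−f)δ)/sin δ ≈ 0.694, b = sin(fδ)/sin δ ≈ 0.694.
p = a·p₁ + b·p₂ ≈ (-0.913, 0.247, 0.326); φ = arcsin(p_z) ≈ 19.01°, λ = atan2(p_y, p_x) ≈ 164.84°.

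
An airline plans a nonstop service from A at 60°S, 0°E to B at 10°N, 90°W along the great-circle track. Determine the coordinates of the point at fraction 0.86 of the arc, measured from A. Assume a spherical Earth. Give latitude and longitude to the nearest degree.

≈ 2°S, 83°W

The haversine formula gives a central angle δ ≈ 1.722 rad (98.6°) between the endpoints.
Interpolate at f = 0.86 with slerp weights a = sin((1−f)δ)/sin δ ≈ 0.241, b = sin(fδ)/sin δ ≈ 1.007.
p = a·p₁ + b·p₂ ≈ (0.121, -0.992, -0.034); φ = arcsin(p_z) ≈ -1.96°, λ = atan2(p_y, p_x) ≈ -83.06°.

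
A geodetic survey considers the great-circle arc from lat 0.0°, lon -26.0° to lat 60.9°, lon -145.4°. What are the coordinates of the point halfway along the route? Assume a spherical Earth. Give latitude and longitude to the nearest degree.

The haversine formula gives a central angle δ ≈ 1.812 rad (103.8°) between the endpoints.
Interpolate at f = 1/2 with slerp weights a = sin((1−f)δ)/sin δ ≈ 0.810, b = sin(fδ)/sin δ ≈ 0.810.
p = a·p₁ + b·p₂ ≈ (0.404, -0.579, 0.708); φ = arcsin(p_z) ≈ 45.08°, λ = atan2(p_y, p_x) ≈ -55.10°.

≈ lat 45°, lon -55°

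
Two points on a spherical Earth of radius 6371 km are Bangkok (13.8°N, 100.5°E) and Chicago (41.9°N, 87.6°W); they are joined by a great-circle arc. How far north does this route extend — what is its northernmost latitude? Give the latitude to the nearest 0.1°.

≈ 83.0°N

The great circle lies in the plane with unit normal n̂ = (p₁ × p₂)/|p₁ × p₂|.
Here n̂_z ≈ +0.123; the vertex latitude is φ_max = arccos|n̂_z| ≈ 83.0°.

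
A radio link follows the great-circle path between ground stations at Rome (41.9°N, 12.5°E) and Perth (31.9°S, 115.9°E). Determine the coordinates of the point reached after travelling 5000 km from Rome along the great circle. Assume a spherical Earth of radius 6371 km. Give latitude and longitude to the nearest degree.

Convert each endpoint to a unit vector on the sphere (x = cos φ cos λ, y = cos φ sin λ, z = sin φ).
The central angle between the endpoints is δ = arccos(p₁·p₂) ≈ 2.094 rad (120.0°). The total great-circle distance is δ·R ≈ 2.094 × 6371 ≈ 13339 km, so the target fraction is f = 5000/13339 ≈ 0.375.
Interpolate at f ≈ 0.375 with slerp weights a = sin((1−f)δ)/sin δ ≈ 1.115, b = sin(fδ)/sin δ ≈ 0.816.
p = a·p₁ + b·p₂ ≈ (0.508, 0.803, 0.313); φ = arcsin(p_z) ≈ 18.27°, λ = atan2(p_y, p_x) ≈ 57.68°.

≈ 18°N, 58°E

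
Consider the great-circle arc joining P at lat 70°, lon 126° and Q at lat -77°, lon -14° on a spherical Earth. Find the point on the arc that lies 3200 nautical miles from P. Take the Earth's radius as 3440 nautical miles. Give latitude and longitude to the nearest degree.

Convert each endpoint to a unit vector on the sphere (x = cos φ cos λ, y = cos φ sin λ, z = sin φ).
The central angle between the endpoints is δ = arccos(p₁·p₂) ≈ 2.915 rad (167.0°). The total great-circle distance is δ·R ≈ 2.915 × 3440 ≈ 10029 nmi, so the target fraction is f = 3200/10029 ≈ 0.319.
Interpolate at f ≈ 0.319 with slerp weights a = sin((1−f)δ)/sin δ ≈ 4.083, b = sin(fδ)/sin δ ≈ 3.576.
p = a·p₁ + b·p₂ ≈ (-0.040, 0.935, 0.352); φ = arcsin(p_z) ≈ 20.61°, λ = atan2(p_y, p_x) ≈ 92.46°.

≈ lat 21°, lon 92°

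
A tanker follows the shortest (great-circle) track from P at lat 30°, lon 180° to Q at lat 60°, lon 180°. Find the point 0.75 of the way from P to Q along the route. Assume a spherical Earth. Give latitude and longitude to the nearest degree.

≈ lat 52°, lon 180°

The haversine formula gives a central angle δ ≈ 0.524 rad (30.0°) between the endpoints.
Interpolate at f = 0.75 with slerp weights a = sin((1−f)δ)/sin δ ≈ 0.261, b = sin(fδ)/sin δ ≈ 0.765.
p = a·p₁ + b·p₂ ≈ (-0.609, 0.000, 0.793); φ = arcsin(p_z) ≈ 52.50°, λ = atan2(p_y, p_x) ≈ 180.00°.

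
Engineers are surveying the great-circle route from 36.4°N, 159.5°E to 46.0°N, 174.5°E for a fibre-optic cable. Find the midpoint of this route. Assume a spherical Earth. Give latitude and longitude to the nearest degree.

Write both endpoints as unit vectors p₁, p₂ with components (cos φ cos λ, cos φ sin λ, sin φ).
The central angle between the endpoints is δ = arccos(p₁·p₂) ≈ 0.258 rad (14.8°).
Interpolate at f = 1/2 with slerp weights a = sin((1−f)δ)/sin δ ≈ 0.504, b = sin(fδ)/sin δ ≈ 0.504.
p = a·p₁ + b·p₂ ≈ (-0.729, 0.176, 0.662); φ = arcsin(p_z) ≈ 41.44°, λ = atan2(p_y, p_x) ≈ 166.45°.

≈ 41°N, 166°E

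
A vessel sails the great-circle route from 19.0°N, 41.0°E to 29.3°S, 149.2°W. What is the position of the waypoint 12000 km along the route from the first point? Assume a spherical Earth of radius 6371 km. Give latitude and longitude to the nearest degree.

Convert each endpoint to a unit vector on the sphere (x = cos φ cos λ, y = cos φ sin λ, z = sin φ).
The central angle between the endpoints is δ = arccos(p₁·p₂) ≈ 2.900 rad (166.1°). The total great-circle distance is δ·R ≈ 2.900 × 6371 ≈ 18473 km, so the target fraction is f = 12000/18473 ≈ 0.650.
Interpolate at f ≈ 0.650 with slerp weights a = sin((1−f)δ)/sin δ ≈ 3.547, b = sin(fδ)/sin δ ≈ 3.970.
p = a·p₁ + b·p₂ ≈ (-0.443, 0.427, -0.788); φ = arcsin(p_z) ≈ -52.02°, λ = atan2(p_y, p_x) ≈ 136.03°.

≈ 52°S, 136°E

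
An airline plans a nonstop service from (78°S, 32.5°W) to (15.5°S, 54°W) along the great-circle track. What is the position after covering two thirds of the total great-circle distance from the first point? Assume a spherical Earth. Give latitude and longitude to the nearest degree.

≈ (37°S, 52°W)

Write both endpoints as unit vectors p₁, p₂ with components (cos φ cos λ, cos φ sin λ, sin φ).
The central angle between the endpoints is δ = arccos(p₁·p₂) ≈ 1.106 rad (63.4°).
Interpolate at f = 2/3 with slerp weights a = sin((1−f)δ)/sin δ ≈ 0.403, b = sin(fδ)/sin δ ≈ 0.752.
p = a·p₁ + b·p₂ ≈ (0.497, -0.631, -0.595); φ = arcsin(p_z) ≈ -36.54°, λ = atan2(p_y, p_x) ≈ -51.81°.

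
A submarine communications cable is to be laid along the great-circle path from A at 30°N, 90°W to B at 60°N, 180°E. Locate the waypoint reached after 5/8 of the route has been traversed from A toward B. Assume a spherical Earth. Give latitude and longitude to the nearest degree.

Convert each endpoint to a unit vector on the sphere (x = cos φ cos λ, y = cos φ sin λ, z = sin φ).
The central angle between the endpoints is δ = arccos(p₁·p₂) ≈ 1.123 rad (64.3°).
Interpolate at f = 5/8 with slerp weights a = sin((1−f)δ)/sin δ ≈ 0.453, b = sin(fδ)/sin δ ≈ 0.716.
p = a·p₁ + b·p₂ ≈ (-0.358, -0.393, 0.847); φ = arcsin(p_z) ≈ 57.89°, λ = atan2(p_y, p_x) ≈ -132.36°.

≈ 58°N, 132°W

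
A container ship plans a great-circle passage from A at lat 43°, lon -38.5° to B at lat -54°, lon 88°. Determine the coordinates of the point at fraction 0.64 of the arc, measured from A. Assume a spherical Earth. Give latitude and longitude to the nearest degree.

Convert each endpoint to a unit vector on the sphere (x = cos φ cos λ, y = cos φ sin λ, z = sin φ).
The central angle between the endpoints is δ = arccos(p₁·p₂) ≈ 2.511 rad (143.8°).
Interpolate at f = 0.64 with slerp weights a = sin((1−f)δ)/sin δ ≈ 1.332, b = sin(fδ)/sin δ ≈ 1.694.
p = a·p₁ + b·p₂ ≈ (0.797, 0.389, -0.462); φ = arcsin(p_z) ≈ -27.53°, λ = atan2(p_y, p_x) ≈ 26.00°.

≈ lat -28°, lon 26°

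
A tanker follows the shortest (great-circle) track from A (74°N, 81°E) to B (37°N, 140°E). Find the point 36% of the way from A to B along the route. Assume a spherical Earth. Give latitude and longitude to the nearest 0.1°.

Convert each endpoint to a unit vector on the sphere (x = cos φ cos λ, y = cos φ sin λ, z = sin φ).
The central angle between the endpoints is δ = arccos(p₁·p₂) ≈ 0.807 rad (46.2°).
Interpolate at f = 0.36 with slerp weights a = sin((1−f)δ)/sin δ ≈ 0.684, b = sin(fδ)/sin δ ≈ 0.397.
p = a·p₁ + b·p₂ ≈ (-0.213, 0.390, 0.896); φ = arcsin(p_z) ≈ 63.63°, λ = atan2(p_y, p_x) ≈ 118.68°.

≈ (63.6°N, 118.7°E)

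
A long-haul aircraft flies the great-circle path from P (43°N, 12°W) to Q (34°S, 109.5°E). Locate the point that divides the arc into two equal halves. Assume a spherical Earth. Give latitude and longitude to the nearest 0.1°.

≈ (9.1°N, 55.1°E)

Write both endpoints as unit vectors p₁, p₂ with components (cos φ cos λ, cos φ sin λ, sin φ).
The central angle between the endpoints is δ = arccos(p₁·p₂) ≈ 2.344 rad (134.3°).
Interpolate at f = 1/2 with slerp weights a = sin((1−f)δ)/sin δ ≈ 1.287, b = sin(fδ)/sin δ ≈ 1.287.
p = a·p₁ + b·p₂ ≈ (0.565, 0.810, 0.158); φ = arcsin(p_z) ≈ 9.09°, λ = atan2(p_y, p_x) ≈ 55.13°.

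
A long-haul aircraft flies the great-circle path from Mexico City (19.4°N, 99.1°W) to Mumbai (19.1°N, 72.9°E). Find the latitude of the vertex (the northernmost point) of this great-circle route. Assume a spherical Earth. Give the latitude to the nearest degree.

≈ 79°N

The great circle lies in the plane with unit normal n̂ = (p₁ × p₂)/|p₁ × p₂|.
Here n̂_z ≈ +0.196; the vertex latitude is φ_max = arccos|n̂_z| ≈ 78.7°.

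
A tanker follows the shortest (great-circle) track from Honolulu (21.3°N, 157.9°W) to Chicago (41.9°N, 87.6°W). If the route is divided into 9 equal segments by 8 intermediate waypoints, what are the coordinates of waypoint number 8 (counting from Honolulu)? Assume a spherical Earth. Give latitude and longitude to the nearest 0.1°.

≈ 42.0°N, 96.8°W

The haversine formula gives a central angle δ ≈ 1.074 rad (61.6°) between the endpoints.
Interpolate at f = 8/9 with slerp weights a = sin((1−f)δ)/sin δ ≈ 0.135, b = sin(fδ)/sin δ ≈ 0.928.
p = a·p₁ + b·p₂ ≈ (-0.088, -0.738, 0.669); φ = arcsin(p_z) ≈ 42.00°, λ = atan2(p_y, p_x) ≈ -96.80°.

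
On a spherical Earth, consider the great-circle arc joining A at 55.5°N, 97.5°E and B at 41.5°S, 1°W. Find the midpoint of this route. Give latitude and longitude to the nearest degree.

Write both endpoints as unit vectors p₁, p₂ with components (cos φ cos λ, cos φ sin λ, sin φ).
The central angle between the endpoints is δ = arccos(p₁·p₂) ≈ 2.225 rad (127.5°).
Interpolate at f = 1/2 with slerp weights a = sin((1−f)δ)/sin δ ≈ 1.131, b = sin(fδ)/sin δ ≈ 1.131.
p = a·p₁ + b·p₂ ≈ (0.763, 0.620, 0.183); φ = arcsin(p_z) ≈ 10.52°, λ = atan2(p_y, p_x) ≈ 39.10°.

≈ 11°N, 39°E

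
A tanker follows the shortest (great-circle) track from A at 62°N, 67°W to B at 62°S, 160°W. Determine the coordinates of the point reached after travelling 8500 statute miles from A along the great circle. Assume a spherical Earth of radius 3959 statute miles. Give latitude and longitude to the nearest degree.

The haversine formula gives a central angle δ ≈ 2.483 rad (142.3°) between the endpoints. The total great-circle distance is δ·R ≈ 2.483 × 3959 ≈ 9832 mi, so the target fraction is f = 8500/9832 ≈ 0.865.
Interpolate at f ≈ 0.865 with slerp weights a = sin((1−f)δ)/sin δ ≈ 0.540, b = sin(fδ)/sin δ ≈ 1.371.
p = a·p₁ + b·p₂ ≈ (-0.506, -0.453, -0.734); φ = arcsin(p_z) ≈ -47.21°, λ = atan2(p_y, p_x) ≈ -138.13°.

≈ 47°S, 138°W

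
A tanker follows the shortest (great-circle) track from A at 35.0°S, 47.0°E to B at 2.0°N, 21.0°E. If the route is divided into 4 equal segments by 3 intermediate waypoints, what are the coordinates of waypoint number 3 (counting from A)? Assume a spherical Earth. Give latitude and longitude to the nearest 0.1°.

≈ 7.5°S, 26.7°E

Write both endpoints as unit vectors p₁, p₂ with components (cos φ cos λ, cos φ sin λ, sin φ).
The central angle between the endpoints is δ = arccos(p₁·p₂) ≈ 0.773 rad (44.3°).
Interpolate at f = 3/4 with slerp weights a = sin((1−f)δ)/sin δ ≈ 0.275, b = sin(fδ)/sin δ ≈ 0.785.
p = a·p₁ + b·p₂ ≈ (0.886, 0.446, -0.130); φ = arcsin(p_z) ≈ -7.49°, λ = atan2(p_y, p_x) ≈ 26.72°.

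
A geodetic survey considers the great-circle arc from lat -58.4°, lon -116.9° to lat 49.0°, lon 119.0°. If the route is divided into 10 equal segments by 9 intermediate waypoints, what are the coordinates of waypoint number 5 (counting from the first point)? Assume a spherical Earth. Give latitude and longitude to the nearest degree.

≈ lat -10°, lon 169°

Convert each endpoint to a unit vector on the sphere (x = cos φ cos λ, y = cos φ sin λ, z = sin φ).
The central angle between the endpoints is δ = arccos(p₁·p₂) ≈ 2.560 rad (146.7°).
Interpolate at f = 5/10 with slerp weights a = sin((1−f)δ)/sin δ ≈ 1.744, b = sin(fδ)/sin δ ≈ 1.744.
p = a·p₁ + b·p₂ ≈ (-0.968, 0.186, -0.169); φ = arcsin(p_z) ≈ -9.74°, λ = atan2(p_y, p_x) ≈ 169.14°.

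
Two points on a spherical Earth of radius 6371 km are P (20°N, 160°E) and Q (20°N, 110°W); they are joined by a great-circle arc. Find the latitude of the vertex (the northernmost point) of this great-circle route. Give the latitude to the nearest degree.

The great circle lies in the plane with unit normal n̂ = (p₁ × p₂)/|p₁ × p₂|.
Here n̂_z ≈ +0.889; the vertex latitude is φ_max = arccos|n̂_z| ≈ 27.2°.

≈ 27°N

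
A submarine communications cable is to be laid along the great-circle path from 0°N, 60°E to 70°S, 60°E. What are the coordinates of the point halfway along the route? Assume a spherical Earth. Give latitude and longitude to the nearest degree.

≈ 35°S, 60°E

Convert each endpoint to a unit vector on the sphere (x = cos φ cos λ, y = cos φ sin λ, z = sin φ).
The central angle between the endpoints is δ = arccos(p₁·p₂) ≈ 1.222 rad (70.0°).
Interpolate at f = 1/2 with slerp weights a = sin((1−f)δ)/sin δ ≈ 0.610, b = sin(fδ)/sin δ ≈ 0.610.
p = a·p₁ + b·p₂ ≈ (0.410, 0.709, -0.574); φ = arcsin(p_z) ≈ -35.00°, λ = atan2(p_y, p_x) ≈ 60.00°.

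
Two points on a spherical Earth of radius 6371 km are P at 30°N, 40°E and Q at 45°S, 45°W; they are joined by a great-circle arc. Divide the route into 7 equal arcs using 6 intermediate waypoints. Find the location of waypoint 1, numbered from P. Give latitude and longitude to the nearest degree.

Write both endpoints as unit vectors p₁, p₂ with components (cos φ cos λ, cos φ sin λ, sin φ).
The central angle between the endpoints is δ = arccos(p₁·p₂) ≈ 1.876 rad (107.5°).
Interpolate at f = 1/7 with slerp weights a = sin((1−f)δ)/sin δ ≈ 1.048, b = sin(fδ)/sin δ ≈ 0.278.
p = a·p₁ + b·p₂ ≈ (0.834, 0.444, 0.328); φ = arcsin(p_z) ≈ 19.12°, λ = atan2(p_y, p_x) ≈ 28.06°.

≈ 19°N, 28°E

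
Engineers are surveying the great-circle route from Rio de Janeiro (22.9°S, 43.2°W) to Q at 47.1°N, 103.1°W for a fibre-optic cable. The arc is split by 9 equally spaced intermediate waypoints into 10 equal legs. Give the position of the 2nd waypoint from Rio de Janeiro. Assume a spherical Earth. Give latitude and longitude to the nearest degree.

Write both endpoints as unit vectors p₁, p₂ with components (cos φ cos λ, cos φ sin λ, sin φ).
The central angle between the endpoints is δ = arccos(p₁·p₂) ≈ 1.541 rad (88.3°).
Interpolate at f = 2/10 with slerp weights a = sin((1−f)δ)/sin δ ≈ 0.944, b = sin(fδ)/sin δ ≈ 0.304.
p = a·p₁ + b·p₂ ≈ (0.587, -0.796, -0.145); φ = arcsin(p_z) ≈ -8.33°, λ = atan2(p_y, p_x) ≈ -53.61°.

≈ 8°S, 54°W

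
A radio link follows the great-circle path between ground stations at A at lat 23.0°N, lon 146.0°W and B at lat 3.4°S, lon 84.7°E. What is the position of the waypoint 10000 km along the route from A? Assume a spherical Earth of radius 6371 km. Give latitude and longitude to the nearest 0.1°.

Write both endpoints as unit vectors p₁, p₂ with components (cos φ cos λ, cos φ sin λ, sin φ).
The central angle between the endpoints is δ = arccos(p₁·p₂) ≈ 2.221 rad (127.2°). The total great-circle distance is δ·R ≈ 2.221 × 6371 ≈ 14149 km, so the target fraction is f = 10000/14149 ≈ 0.707.
Interpolate at f ≈ 0.707 with slerp weights a = sin((1−f)δ)/sin δ ≈ 0.761, b = sin(fδ)/sin δ ≈ 1.256.
p = a·p₁ + b·p₂ ≈ (-0.465, 0.857, 0.223); φ = arcsin(p_z) ≈ 12.88°, λ = atan2(p_y, p_x) ≈ 118.50°.

≈ lat 12.9°N, lon 118.5°E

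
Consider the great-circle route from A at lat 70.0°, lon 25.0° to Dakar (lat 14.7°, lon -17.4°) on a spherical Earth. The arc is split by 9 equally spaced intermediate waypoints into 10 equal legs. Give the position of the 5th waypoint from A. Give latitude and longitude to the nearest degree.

≈ lat 44°, lon -7°

Convert each endpoint to a unit vector on the sphere (x = cos φ cos λ, y = cos φ sin λ, z = sin φ).
The central angle between the endpoints is δ = arccos(p₁·p₂) ≈ 1.067 rad (61.1°).
Interpolate at f = 5/10 with slerp weights a = sin((1−f)δ)/sin δ ≈ 0.581, b = sin(fδ)/sin δ ≈ 0.581.
p = a·p₁ + b·p₂ ≈ (0.716, -0.084, 0.693); φ = arcsin(p_z) ≈ 43.87°, λ = atan2(p_y, p_x) ≈ -6.69°.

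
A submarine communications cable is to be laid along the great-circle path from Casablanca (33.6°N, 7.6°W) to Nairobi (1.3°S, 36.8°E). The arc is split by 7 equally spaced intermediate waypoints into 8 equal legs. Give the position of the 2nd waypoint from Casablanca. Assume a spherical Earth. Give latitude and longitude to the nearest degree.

From cos δ = sin φ₁ sin φ₂ + cos φ₁ cos φ₂ cos Δλ, the central angle is δ ≈ 0.949 rad (54.4°).
Interpolate at f = 2/8 with slerp weights a = sin((1−f)δ)/sin δ ≈ 0.804, b = sin(fδ)/sin δ ≈ 0.289.
p = a·p₁ + b·p₂ ≈ (0.895, 0.085, 0.438); φ = arcsin(p_z) ≈ 25.98°, λ = atan2(p_y, p_x) ≈ 5.40°.

≈ (26°N, 5°E)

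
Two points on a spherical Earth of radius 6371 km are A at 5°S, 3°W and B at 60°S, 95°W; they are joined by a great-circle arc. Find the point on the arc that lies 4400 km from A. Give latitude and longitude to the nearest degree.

≈ 38°S, 27°W

The haversine formula gives a central angle δ ≈ 1.513 rad (86.7°) between the endpoints. The total great-circle distance is δ·R ≈ 1.513 × 6371 ≈ 9637 km, so the target fraction is f = 4400/9637 ≈ 0.457.
Interpolate at f ≈ 0.457 with slerp weights a = sin((1−f)δ)/sin δ ≈ 0.734, b = sin(fδ)/sin δ ≈ 0.638.
p = a·p₁ + b·p₂ ≈ (0.702, -0.356, -0.617); φ = arcsin(p_z) ≈ -38.07°, λ = atan2(p_y, p_x) ≈ -26.89°.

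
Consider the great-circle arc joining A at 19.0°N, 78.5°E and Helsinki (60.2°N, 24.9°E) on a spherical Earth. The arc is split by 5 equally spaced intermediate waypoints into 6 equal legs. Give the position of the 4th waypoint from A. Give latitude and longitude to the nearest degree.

≈ 49°N, 52°E

Convert each endpoint to a unit vector on the sphere (x = cos φ cos λ, y = cos φ sin λ, z = sin φ).
The central angle between the endpoints is δ = arccos(p₁·p₂) ≈ 0.975 rad (55.8°).
Interpolate at f = 4/6 with slerp weights a = sin((1−f)δ)/sin δ ≈ 0.386, b = sin(fδ)/sin δ ≈ 0.731.
p = a·p₁ + b·p₂ ≈ (0.402, 0.510, 0.760); φ = arcsin(p_z) ≈ 49.47°, λ = atan2(p_y, p_x) ≈ 51.75°.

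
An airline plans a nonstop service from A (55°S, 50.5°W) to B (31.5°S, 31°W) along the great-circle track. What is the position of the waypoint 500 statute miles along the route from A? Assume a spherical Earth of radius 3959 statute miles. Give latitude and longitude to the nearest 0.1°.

≈ (49.1°S, 43.6°W)

Write both endpoints as unit vectors p₁, p₂ with components (cos φ cos λ, cos φ sin λ, sin φ).
The central angle between the endpoints is δ = arccos(p₁·p₂) ≈ 0.476 rad (27.3°). The total great-circle distance is δ·R ≈ 0.476 × 3959 ≈ 1883 mi, so the target fraction is f = 500/1883 ≈ 0.266.
Interpolate at f ≈ 0.266 with slerp weights a = sin((1−f)δ)/sin δ ≈ 0.747, b = sin(fδ)/sin δ ≈ 0.275.
p = a·p₁ + b·p₂ ≈ (0.474, -0.452, -0.756); φ = arcsin(p_z) ≈ -49.12°, λ = atan2(p_y, p_x) ≈ -43.63°.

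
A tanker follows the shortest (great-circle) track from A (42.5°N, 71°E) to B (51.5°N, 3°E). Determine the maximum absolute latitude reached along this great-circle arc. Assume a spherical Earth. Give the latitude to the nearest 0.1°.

≈ 53.4°N

The great circle lies in the plane with unit normal n̂ = (p₁ × p₂)/|p₁ × p₂|.
Here n̂_z ≈ -0.596; the vertex latitude is φ_max = arccos|n̂_z| ≈ 53.4°.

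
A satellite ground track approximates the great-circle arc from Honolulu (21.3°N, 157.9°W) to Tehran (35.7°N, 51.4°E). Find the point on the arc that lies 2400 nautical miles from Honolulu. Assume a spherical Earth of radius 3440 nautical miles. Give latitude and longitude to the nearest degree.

≈ 55°N, 173°E

Convert each endpoint to a unit vector on the sphere (x = cos φ cos λ, y = cos φ sin λ, z = sin φ).
The central angle between the endpoints is δ = arccos(p₁·p₂) ≈ 2.035 rad (116.6°). The total great-circle distance is δ·R ≈ 2.035 × 3440 ≈ 7001 nmi, so the target fraction is f = 2400/7001 ≈ 0.343.
Interpolate at f ≈ 0.343 with slerp weights a = sin((1−f)δ)/sin δ ≈ 1.088, b = sin(fδ)/sin δ ≈ 0.719.
p = a·p₁ + b·p₂ ≈ (-0.575, 0.075, 0.815); φ = arcsin(p_z) ≈ 54.54°, λ = atan2(p_y, p_x) ≈ 172.61°.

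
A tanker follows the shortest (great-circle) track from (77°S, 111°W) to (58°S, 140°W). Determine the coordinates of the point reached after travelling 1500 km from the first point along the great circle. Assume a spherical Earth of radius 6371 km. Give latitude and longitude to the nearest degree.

Convert each endpoint to a unit vector on the sphere (x = cos φ cos λ, y = cos φ sin λ, z = sin φ).
The central angle between the endpoints is δ = arccos(p₁·p₂) ≈ 0.375 rad (21.5°). The total great-circle distance is δ·R ≈ 0.375 × 6371 ≈ 2388 km, so the target fraction is f = 1500/2388 ≈ 0.628.
Interpolate at f ≈ 0.628 with slerp weights a = sin((1−f)δ)/sin δ ≈ 0.379, b = sin(fδ)/sin δ ≈ 0.637.
p = a·p₁ + b·p₂ ≈ (-0.289, -0.297, -0.910); φ = arcsin(p_z) ≈ -65.52°, λ = atan2(p_y, p_x) ≈ -134.27°.

≈ (66°S, 134°W)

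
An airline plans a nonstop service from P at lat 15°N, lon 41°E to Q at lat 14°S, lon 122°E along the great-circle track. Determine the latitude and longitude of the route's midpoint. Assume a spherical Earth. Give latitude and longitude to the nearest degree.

Write both endpoints as unit vectors p₁, p₂ with components (cos φ cos λ, cos φ sin λ, sin φ).
The central angle between the endpoints is δ = arccos(p₁·p₂) ≈ 1.487 rad (85.2°).
Interpolate at f = 1/2 with slerp weights a = sin((1−f)δ)/sin δ ≈ 0.679, b = sin(fδ)/sin δ ≈ 0.679.
p = a·p₁ + b·p₂ ≈ (0.146, 0.989, 0.011); φ = arcsin(p_z) ≈ 0.66°, λ = atan2(p_y, p_x) ≈ 81.61°.

≈ lat 1°N, lon 82°E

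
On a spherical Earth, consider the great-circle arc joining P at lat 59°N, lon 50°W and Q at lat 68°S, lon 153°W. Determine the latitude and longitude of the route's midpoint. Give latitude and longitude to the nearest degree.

The haversine formula gives a central angle δ ≈ 2.565 rad (146.9°) between the endpoints.
Interpolate at f = 1/2 with slerp weights a = sin((1−f)δ)/sin δ ≈ 1.758, b = sin(fδ)/sin δ ≈ 1.758.
p = a·p₁ + b·p₂ ≈ (-0.005, -0.992, -0.123); φ = arcsin(p_z) ≈ -7.07°, λ = atan2(p_y, p_x) ≈ -90.28°.

≈ lat 7°S, lon 90°W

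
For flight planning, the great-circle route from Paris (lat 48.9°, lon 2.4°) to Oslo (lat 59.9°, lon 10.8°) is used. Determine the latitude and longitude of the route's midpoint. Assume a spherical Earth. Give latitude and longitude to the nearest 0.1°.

The haversine formula gives a central angle δ ≈ 0.210 rad (12.0°) between the endpoints.
Interpolate at f = 1/2 with slerp weights a = sin((1−f)δ)/sin δ ≈ 0.503, b = sin(fδ)/sin δ ≈ 0.503.
p = a·p₁ + b·p₂ ≈ (0.578, 0.061, 0.814); φ = arcsin(p_z) ≈ 54.47°, λ = atan2(p_y, p_x) ≈ 6.03°.

≈ lat 54.5°, lon 6.0°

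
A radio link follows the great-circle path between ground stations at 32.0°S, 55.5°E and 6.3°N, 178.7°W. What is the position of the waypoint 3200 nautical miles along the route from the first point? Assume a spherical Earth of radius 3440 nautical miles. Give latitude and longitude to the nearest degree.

Convert each endpoint to a unit vector on the sphere (x = cos φ cos λ, y = cos φ sin λ, z = sin φ).
The central angle between the endpoints is δ = arccos(p₁·p₂) ≈ 2.155 rad (123.5°). The total great-circle distance is δ·R ≈ 2.155 × 3440 ≈ 7412 nmi, so the target fraction is f = 3200/7412 ≈ 0.432.
Interpolate at f ≈ 0.432 with slerp weights a = sin((1−f)δ)/sin δ ≈ 1.127, b = sin(fδ)/sin δ ≈ 0.961.
p = a·p₁ + b·p₂ ≈ (-0.413, 0.766, -0.492); φ = arcsin(p_z) ≈ -29.47°, λ = atan2(p_y, p_x) ≈ 118.35°.

≈ 29°S, 118°E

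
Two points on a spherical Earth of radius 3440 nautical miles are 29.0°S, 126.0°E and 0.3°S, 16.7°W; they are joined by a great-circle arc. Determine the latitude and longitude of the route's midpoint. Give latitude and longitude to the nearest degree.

Convert each endpoint to a unit vector on the sphere (x = cos φ cos λ, y = cos φ sin λ, z = sin φ).
The central angle between the endpoints is δ = arccos(p₁·p₂) ≈ 2.337 rad (133.9°).
Interpolate at f = 1/2 with slerp weights a = sin((1−f)δ)/sin δ ≈ 1.277, b = sin(fδ)/sin δ ≈ 1.277.
p = a·p₁ + b·p₂ ≈ (0.566, 0.536, -0.626); φ = arcsin(p_z) ≈ -38.73°, λ = atan2(p_y, p_x) ≈ 43.44°.

≈ 39°S, 43°E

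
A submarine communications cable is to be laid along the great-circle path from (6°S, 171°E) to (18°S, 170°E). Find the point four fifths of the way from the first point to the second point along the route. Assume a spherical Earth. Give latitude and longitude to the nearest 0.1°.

Convert each endpoint to a unit vector on the sphere (x = cos φ cos λ, y = cos φ sin λ, z = sin φ).
The central angle between the endpoints is δ = arccos(p₁·p₂) ≈ 0.210 rad (12.0°).
Interpolate at f = 4/5 with slerp weights a = sin((1−f)δ)/sin δ ≈ 0.201, b = sin(fδ)/sin δ ≈ 0.802.
p = a·p₁ + b·p₂ ≈ (-0.949, 0.164, -0.269); φ = arcsin(p_z) ≈ -15.60°, λ = atan2(p_y, p_x) ≈ 170.21°.

≈ (15.6°S, 170.2°E)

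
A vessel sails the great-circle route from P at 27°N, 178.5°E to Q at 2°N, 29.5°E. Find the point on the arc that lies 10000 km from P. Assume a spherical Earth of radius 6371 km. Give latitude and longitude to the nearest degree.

≈ 34°N, 68°E

Write both endpoints as unit vectors p₁, p₂ with components (cos φ cos λ, cos φ sin λ, sin φ).
The central angle between the endpoints is δ = arccos(p₁·p₂) ≈ 2.415 rad (138.4°). The total great-circle distance is δ·R ≈ 2.415 × 6371 ≈ 15386 km, so the target fraction is f = 10000/15386 ≈ 0.650.
Interpolate at f ≈ 0.650 with slerp weights a = sin((1−f)δ)/sin δ ≈ 1.126, b = sin(fδ)/sin δ ≈ 1.505.
p = a·p₁ + b·p₂ ≈ (0.306, 0.767, 0.564); φ = arcsin(p_z) ≈ 34.32°, λ = atan2(p_y, p_x) ≈ 68.24°.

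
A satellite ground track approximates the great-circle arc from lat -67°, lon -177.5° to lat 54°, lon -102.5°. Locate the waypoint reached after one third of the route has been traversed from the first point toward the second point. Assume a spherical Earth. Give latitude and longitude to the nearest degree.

≈ lat -29°, lon -139°

Convert each endpoint to a unit vector on the sphere (x = cos φ cos λ, y = cos φ sin λ, z = sin φ).
The central angle between the endpoints is δ = arccos(p₁·p₂) ≈ 2.326 rad (133.3°).
Interpolate at f = 1/3 with slerp weights a = sin((1−f)δ)/sin δ ≈ 1.373, b = sin(fδ)/sin δ ≈ 0.961.
p = a·p₁ + b·p₂ ≈ (-0.658, -0.575, -0.486); φ = arcsin(p_z) ≈ -29.09°, λ = atan2(p_y, p_x) ≈ -138.86°.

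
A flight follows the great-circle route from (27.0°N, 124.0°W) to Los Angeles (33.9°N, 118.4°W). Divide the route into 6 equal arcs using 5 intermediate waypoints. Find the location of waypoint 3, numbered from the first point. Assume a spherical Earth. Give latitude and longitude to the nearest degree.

The haversine formula gives a central angle δ ≈ 0.147 rad (8.4°) between the endpoints.
Interpolate at f = 3/6 with slerp weights a = sin((1−f)δ)/sin δ ≈ 0.501, b = sin(fδ)/sin δ ≈ 0.501.
p = a·p₁ + b·p₂ ≈ (-0.448, -0.736, 0.507); φ = arcsin(p_z) ≈ 30.48°, λ = atan2(p_y, p_x) ≈ -121.30°.

≈ (30°N, 121°W)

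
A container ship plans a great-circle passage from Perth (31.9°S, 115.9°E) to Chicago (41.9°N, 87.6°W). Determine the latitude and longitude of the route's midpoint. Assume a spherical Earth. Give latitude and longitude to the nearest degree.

≈ 22°N, 177°E

Convert each endpoint to a unit vector on the sphere (x = cos φ cos λ, y = cos φ sin λ, z = sin φ).
The central angle between the endpoints is δ = arccos(p₁·p₂) ≈ 2.772 rad (158.8°).
Interpolate at f = 1/2 with slerp weights a = sin((1−f)δ)/sin δ ≈ 2.720, b = sin(fδ)/sin δ ≈ 2.720.
p = a·p₁ + b·p₂ ≈ (-0.924, 0.055, 0.379); φ = arcsin(p_z) ≈ 22.28°, λ = atan2(p_y, p_x) ≈ 176.62°.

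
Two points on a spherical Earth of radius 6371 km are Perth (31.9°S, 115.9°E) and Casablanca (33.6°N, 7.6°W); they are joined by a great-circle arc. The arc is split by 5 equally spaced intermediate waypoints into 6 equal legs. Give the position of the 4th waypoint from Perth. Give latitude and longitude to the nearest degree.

≈ 15°N, 37°E

Write both endpoints as unit vectors p₁, p₂ with components (cos φ cos λ, cos φ sin λ, sin φ).
The central angle between the endpoints is δ = arccos(p₁·p₂) ≈ 2.322 rad (133.1°).
Interpolate at f = 4/6 with slerp weights a = sin((1−f)δ)/sin δ ≈ 0.957, b = sin(fδ)/sin δ ≈ 1.368.
p = a·p₁ + b·p₂ ≈ (0.775, 0.580, 0.252); φ = arcsin(p_z) ≈ 14.57°, λ = atan2(p_y, p_x) ≈ 36.81°.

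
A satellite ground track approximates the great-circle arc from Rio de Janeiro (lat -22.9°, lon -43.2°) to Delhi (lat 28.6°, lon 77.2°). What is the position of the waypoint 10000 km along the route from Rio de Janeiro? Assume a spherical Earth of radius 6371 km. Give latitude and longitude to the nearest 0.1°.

≈ lat 17.9°, lon 38.9°

Write both endpoints as unit vectors p₁, p₂ with components (cos φ cos λ, cos φ sin λ, sin φ).
The central angle between the endpoints is δ = arccos(p₁·p₂) ≈ 2.209 rad (126.6°). The total great-circle distance is δ·R ≈ 2.209 × 6371 ≈ 14072 km, so the target fraction is f = 10000/14072 ≈ 0.711.
Interpolate at f ≈ 0.711 with slerp weights a = sin((1−f)δ)/sin δ ≈ 0.743, b = sin(fδ)/sin δ ≈ 1.245.
p = a·p₁ + b·p₂ ≈ (0.741, 0.598, 0.307); φ = arcsin(p_z) ≈ 17.88°, λ = atan2(p_y, p_x) ≈ 38.89°.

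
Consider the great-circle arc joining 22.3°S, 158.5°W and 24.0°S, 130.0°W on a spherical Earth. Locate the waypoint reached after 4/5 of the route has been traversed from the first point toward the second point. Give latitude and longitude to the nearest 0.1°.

≈ 24.1°S, 135.7°W

Convert each endpoint to a unit vector on the sphere (x = cos φ cos λ, y = cos φ sin λ, z = sin φ).
The central angle between the endpoints is δ = arccos(p₁·p₂) ≈ 0.458 rad (26.2°).
Interpolate at f = 4/5 with slerp weights a = sin((1−f)δ)/sin δ ≈ 0.207, b = sin(fδ)/sin δ ≈ 0.810.
p = a·p₁ + b·p₂ ≈ (-0.654, -0.637, -0.408); φ = arcsin(p_z) ≈ -24.08°, λ = atan2(p_y, p_x) ≈ -135.74°.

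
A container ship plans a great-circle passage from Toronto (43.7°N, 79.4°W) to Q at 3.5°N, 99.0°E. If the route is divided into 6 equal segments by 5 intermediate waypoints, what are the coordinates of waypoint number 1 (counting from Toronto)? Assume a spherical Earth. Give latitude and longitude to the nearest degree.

≈ 66°N, 77°W

Convert each endpoint to a unit vector on the sphere (x = cos φ cos λ, y = cos φ sin λ, z = sin φ).
The central angle between the endpoints is δ = arccos(p₁·p₂) ≈ 2.317 rad (132.8°).
Interpolate at f = 1/6 with slerp weights a = sin((1−f)δ)/sin δ ≈ 1.275, b = sin(fδ)/sin δ ≈ 0.513.
p = a·p₁ + b·p₂ ≈ (0.089, -0.400, 0.912); φ = arcsin(p_z) ≈ 65.80°, λ = atan2(p_y, p_x) ≈ -77.40°.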